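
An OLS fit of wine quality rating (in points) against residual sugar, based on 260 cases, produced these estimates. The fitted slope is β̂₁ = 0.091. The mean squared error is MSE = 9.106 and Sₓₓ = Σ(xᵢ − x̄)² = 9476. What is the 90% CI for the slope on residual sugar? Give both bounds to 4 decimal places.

(0.0398, 0.1422)

SE(β̂₁) = √(MSE/Sₓₓ) = √(9.106/9476) = 0.0309993.
df = n − 2 = 258.
t* = t_{0.05, 258} = 1.650781.
Margin = t* × SE = 1.650781 × 0.0309993 = 0.051173.
CI: 0.091 ± 0.051173 → (0.0398, 0.1422).
With 90% confidence, each one-unit increase in residual sugar is associated with a change of between 0.0398 and 0.1422 points in wine quality rating.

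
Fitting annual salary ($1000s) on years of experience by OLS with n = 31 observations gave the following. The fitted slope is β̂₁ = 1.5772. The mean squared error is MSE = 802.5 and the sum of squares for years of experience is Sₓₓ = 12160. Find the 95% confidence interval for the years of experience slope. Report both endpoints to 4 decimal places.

(1.0518, 2.1026)

SE(β̂₁) = √(MSE/Sₓₓ) = √(802.5/12160) = 0.256895.
df = n − 2 = 29.
t* = t_{0.025, 29} = 2.04523.
Margin = t* × SE = 2.04523 × 0.256895 = 0.525409.
CI: 1.5772 ± 0.525409 → (1.0518, 2.1026).
With 95% confidence, each one-unit increase in years of experience is associated with a change of between 1.0518 and 2.1026 $1000s in annual salary.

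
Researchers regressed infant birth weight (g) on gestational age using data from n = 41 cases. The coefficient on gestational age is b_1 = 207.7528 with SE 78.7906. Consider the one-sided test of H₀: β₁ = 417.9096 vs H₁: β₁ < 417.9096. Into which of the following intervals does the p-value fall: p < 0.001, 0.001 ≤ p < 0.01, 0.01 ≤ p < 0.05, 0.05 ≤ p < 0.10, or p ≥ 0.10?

0.001 ≤ p < 0.01

t = (207.7528 − 417.9096) / 78.7906 = -2.667.
df = n − 2 = 41 − 2 = 39.
One-sided p = P(T_{39} < t) ≈ 0.0055.
So 0.001 ≤ p < 0.01.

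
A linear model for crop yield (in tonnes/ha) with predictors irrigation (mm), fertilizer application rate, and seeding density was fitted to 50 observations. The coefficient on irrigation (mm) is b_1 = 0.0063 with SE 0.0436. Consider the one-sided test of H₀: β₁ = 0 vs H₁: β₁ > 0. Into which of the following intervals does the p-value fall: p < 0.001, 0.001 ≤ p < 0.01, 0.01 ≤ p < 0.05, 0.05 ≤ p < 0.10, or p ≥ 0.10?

t = 0.0063 / 0.0436 = 0.144.
df = n − k − 1 = 50 − 3 − 1 = 46.
One-sided p = P(T_{46} > t) ≈ 0.4429.
So p ≥ 0.10.

p ≥ 0.10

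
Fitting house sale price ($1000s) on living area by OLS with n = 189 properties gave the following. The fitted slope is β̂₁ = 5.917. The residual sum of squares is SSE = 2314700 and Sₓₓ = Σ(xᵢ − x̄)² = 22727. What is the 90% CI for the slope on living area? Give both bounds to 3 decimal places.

(4.697, 7.137)

MSE = SSE/(n − 2) = 2314700/187 = 12378.1.
SE(β̂₁) = √(MSE/Sₓₓ) = √(12378.1/22727) = 0.737999.
df = n − 2 = 187.
t* = t_{0.05, 187} = 1.653043.
Margin = t* × SE = 1.653043 × 0.737999 = 1.21994.
CI: 5.917 ± 1.21994 → (4.697, 7.137).
With 90% confidence, each one-unit increase in living area is associated with a change of between 4.697 and 7.137 $1000s in house sale price.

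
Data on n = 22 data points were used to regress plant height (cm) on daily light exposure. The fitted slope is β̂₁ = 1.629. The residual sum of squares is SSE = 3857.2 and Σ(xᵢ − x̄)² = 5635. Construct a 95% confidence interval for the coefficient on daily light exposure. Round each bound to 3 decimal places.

(1.243, 2.015)

MSE = SSE/(n − 2) = 3857.2/20 = 192.86.
SE(β̂₁) = √(MSE/Sₓₓ) = √(192.86/5635) = 0.185001.
df = n − 2 = 20.
t* = t_{0.025, 20} = 2.085963.
Margin = t* × SE = 2.085963 × 0.185001 = 0.38591.
CI: 1.629 ± 0.38591 → (1.243, 2.015).
With 95% confidence, each one-unit increase in daily light exposure is associated with a change of between 1.243 and 2.015 cm in plant height.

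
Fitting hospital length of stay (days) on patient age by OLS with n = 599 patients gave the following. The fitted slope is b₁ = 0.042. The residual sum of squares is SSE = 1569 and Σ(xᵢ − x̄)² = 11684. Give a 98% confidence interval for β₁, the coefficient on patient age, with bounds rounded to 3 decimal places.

MSE = SSE/(n − 2) = 1569/597 = 2.62814.
SE(b₁) = √(MSE/Sₓₓ) = √(2.62814/11684) = 0.0149978.
df = n − 2 = 597.
t* = t_{0.01, 597} = 2.33261.
Margin = t* × SE = 2.33261 × 0.0149978 = 0.03498.
CI: 0.042 ± 0.03498 → (0.007, 0.077).
With 98% confidence, each one-unit increase in patient age is associated with a change of between 0.007 and 0.077 days in hospital length of stay.

(0.007, 0.077)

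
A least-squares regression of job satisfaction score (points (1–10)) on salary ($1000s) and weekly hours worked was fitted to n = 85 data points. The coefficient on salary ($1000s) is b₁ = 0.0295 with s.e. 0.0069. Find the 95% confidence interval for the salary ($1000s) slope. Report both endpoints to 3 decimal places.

df = n − k − 1 = 85 − 2 − 1 = 82.
t* = t_{0.025, 82} = 1.989319.
Margin = t* × SE = 1.989319 × 0.0069 = 0.01373.
CI: 0.0295 ± 0.01373 → (0.016, 0.043).
With 95% confidence, each one-unit increase in salary ($1000s) is associated with a change of between 0.016 and 0.043 points (1–10) in job satisfaction score, holding the other predictors fixed.

(0.016, 0.043)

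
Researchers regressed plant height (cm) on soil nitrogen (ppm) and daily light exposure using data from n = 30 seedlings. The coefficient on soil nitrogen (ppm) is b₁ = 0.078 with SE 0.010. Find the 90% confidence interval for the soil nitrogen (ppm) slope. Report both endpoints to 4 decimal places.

df = n − k − 1 = 30 − 2 − 1 = 27.
t* = t_{0.05, 27} = 1.703288.
Margin = t* × SE = 1.703288 × 0.010 = 0.017033.
CI: 0.078 ± 0.017033 → (0.0610, 0.0950).
With 90% confidence, each one-unit increase in soil nitrogen (ppm) is associated with a change of between 0.0610 and 0.0950 cm in plant height, holding the other predictors fixed.

(0.0610, 0.0950)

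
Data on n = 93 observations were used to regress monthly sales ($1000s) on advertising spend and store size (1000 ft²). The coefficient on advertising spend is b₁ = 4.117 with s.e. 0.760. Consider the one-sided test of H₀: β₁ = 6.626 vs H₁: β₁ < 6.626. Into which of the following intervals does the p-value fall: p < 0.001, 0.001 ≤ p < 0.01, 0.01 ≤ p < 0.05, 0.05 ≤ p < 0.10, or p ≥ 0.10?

p < 0.001

t = (4.117 − 6.626) / 0.760 = -3.301.
df = n − k − 1 = 93 − 2 − 1 = 90.
One-sided p = P(T_{90} < t) ≈ 0.0007.
So p < 0.001.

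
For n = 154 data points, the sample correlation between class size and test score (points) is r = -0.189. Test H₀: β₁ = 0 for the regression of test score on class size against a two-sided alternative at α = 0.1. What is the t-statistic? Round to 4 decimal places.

t = r·√(n − 2)/√(1 − r²) = -0.189·√152/√0.964279 = -2.3729.
df = n − 2 = 152.
Two-sided p ≈ 0.0189, which is < 0.1, so reject H₀.
There is evidence of a linear association between class size and test score.

t = -2.3729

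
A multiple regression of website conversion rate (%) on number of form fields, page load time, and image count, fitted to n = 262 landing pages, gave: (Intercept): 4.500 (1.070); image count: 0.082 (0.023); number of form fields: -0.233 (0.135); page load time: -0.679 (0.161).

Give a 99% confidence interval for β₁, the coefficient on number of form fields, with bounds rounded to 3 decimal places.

Read off: b = -0.233, SE = 0.135 for number of form fields.
df = n − k − 1 = 262 − 3 − 1 = 258.
t* = t_{0.005, 258} = 2.595019.
Margin = t* × SE = 2.595019 × 0.135 = 0.35033.
CI: -0.233 ± 0.35033 → (-0.583, 0.117).

(-0.583, 0.117)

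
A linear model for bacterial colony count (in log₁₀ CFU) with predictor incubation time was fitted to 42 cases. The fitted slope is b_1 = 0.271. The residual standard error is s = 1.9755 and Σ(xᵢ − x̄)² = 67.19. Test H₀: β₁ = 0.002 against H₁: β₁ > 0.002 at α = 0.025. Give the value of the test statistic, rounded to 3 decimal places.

t = 1.116

SE(b_1) = s/√Sₓₓ = 1.9755/√67.19 = 0.241004.
t = (0.271 − 0.002) / 0.241004 = 1.116.
df = n − 2 = 40.
One-sided p ≈ 0.1355, which is ≥ 0.025, so fail to reject H₀.
The data do not give significant evidence that the true slope on incubation time exceeds 0.002 log₁₀ CFU per unit.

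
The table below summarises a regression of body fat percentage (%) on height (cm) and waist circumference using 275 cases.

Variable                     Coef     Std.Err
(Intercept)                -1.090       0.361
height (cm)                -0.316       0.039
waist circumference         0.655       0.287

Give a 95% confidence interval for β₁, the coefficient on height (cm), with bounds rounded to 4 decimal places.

Read off: b = -0.316, SE = 0.039 for height (cm).
df = n − k − 1 = 275 − 2 − 1 = 272.
t* = t_{0.025, 272} = 1.968724.
Margin = t* × SE = 1.968724 × 0.039 = 0.076780.
CI: -0.316 ± 0.076780 → (-0.3928, -0.2392).

(-0.3928, -0.2392)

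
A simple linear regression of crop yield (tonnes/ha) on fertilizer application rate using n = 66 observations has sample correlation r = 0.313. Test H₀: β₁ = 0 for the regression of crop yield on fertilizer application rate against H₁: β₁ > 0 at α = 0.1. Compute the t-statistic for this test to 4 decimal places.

t = r·√(n − 2)/√(1 − r²) = 0.313·√64/√0.902031 = 2.6365.
df = n − 2 = 64.
One-sided p ≈ 0.0053, which is < 0.1, so reject H₀.
There is evidence of a linear association between fertilizer application rate and crop yield.

t = 2.6365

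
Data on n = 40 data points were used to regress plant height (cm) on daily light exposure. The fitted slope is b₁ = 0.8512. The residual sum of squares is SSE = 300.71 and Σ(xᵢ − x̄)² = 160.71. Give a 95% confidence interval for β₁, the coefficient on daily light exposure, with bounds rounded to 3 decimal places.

(0.402, 1.300)

MSE = SSE/(n − 2) = 300.71/38 = 7.91342.
SE(b₁) = √(MSE/Sₓₓ) = √(7.91342/160.71) = 0.221902.
df = n − 2 = 38.
t* = t_{0.025, 38} = 2.024394.
Margin = t* × SE = 2.024394 × 0.221902 = 0.44922.
CI: 0.8512 ± 0.44922 → (0.402, 1.300).
With 95% confidence, each one-unit increase in daily light exposure is associated with a change of between 0.402 and 1.300 cm in plant height.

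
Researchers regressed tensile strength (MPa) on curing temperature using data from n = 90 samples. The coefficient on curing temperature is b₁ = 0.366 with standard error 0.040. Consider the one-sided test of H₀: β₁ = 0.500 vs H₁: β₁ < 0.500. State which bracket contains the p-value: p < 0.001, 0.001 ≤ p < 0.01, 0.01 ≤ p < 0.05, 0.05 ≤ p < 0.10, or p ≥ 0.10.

p < 0.001

t = (0.366 − 0.500) / 0.040 = -3.350.
df = n − 2 = 90 − 2 = 88.
One-sided p = P(T_{88} < t) ≈ 0.0006.
So p < 0.001.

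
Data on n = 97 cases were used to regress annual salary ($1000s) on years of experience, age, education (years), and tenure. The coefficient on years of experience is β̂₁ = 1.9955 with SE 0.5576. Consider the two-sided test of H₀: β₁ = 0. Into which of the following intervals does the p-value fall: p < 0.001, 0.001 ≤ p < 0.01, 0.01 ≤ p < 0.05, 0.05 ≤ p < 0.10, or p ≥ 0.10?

p < 0.001

t = 1.9955 / 0.5576 = 3.579.
df = n − k − 1 = 97 − 4 − 1 = 92.
Two-sided p = 2·P(T_{92} > |t|) ≈ 0.0006.
So p < 0.001.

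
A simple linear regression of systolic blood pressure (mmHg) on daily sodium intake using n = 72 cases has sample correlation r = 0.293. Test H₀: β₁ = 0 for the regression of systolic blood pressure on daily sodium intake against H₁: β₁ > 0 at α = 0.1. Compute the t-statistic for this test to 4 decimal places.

t = r·√(n − 2)/√(1 − r²) = 0.293·√70/√0.914151 = 2.5639.
df = n − 2 = 70.
One-sided p ≈ 0.0062, which is < 0.1, so reject H₀.
There is evidence of a linear association between daily sodium intake and systolic blood pressure.

t = 2.5639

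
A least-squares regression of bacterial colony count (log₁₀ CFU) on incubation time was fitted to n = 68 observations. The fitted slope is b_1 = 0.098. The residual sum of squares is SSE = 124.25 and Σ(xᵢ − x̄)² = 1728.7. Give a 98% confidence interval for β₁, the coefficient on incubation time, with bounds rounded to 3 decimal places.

(0.019, 0.177)

MSE = SSE/(n − 2) = 124.25/66 = 1.88258.
SE(b_1) = √(MSE/Sₓₓ) = √(1.88258/1728.7) = 0.0330002.
df = n − 2 = 66.
t* = t_{0.01, 66} = 2.384186.
Margin = t* × SE = 2.384186 × 0.0330002 = 0.07868.
CI: 0.098 ± 0.07868 → (0.019, 0.177).
With 98% confidence, each one-unit increase in incubation time is associated with a change of between 0.019 and 0.177 log₁₀ CFU in bacterial colony count.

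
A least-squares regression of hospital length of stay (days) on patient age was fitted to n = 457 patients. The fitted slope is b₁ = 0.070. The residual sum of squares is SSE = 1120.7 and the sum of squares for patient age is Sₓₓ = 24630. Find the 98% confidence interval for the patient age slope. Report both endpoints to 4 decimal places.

(0.0467, 0.0933)

MSE = SSE/(n − 2) = 1120.7/455 = 2.46308.
SE(b₁) = √(MSE/Sₓₓ) = √(2.46308/24630) = 0.0100002.
df = n − 2 = 455.
t* = t_{0.01, 455} = 2.334571.
Margin = t* × SE = 2.334571 × 0.0100002 = 0.023346.
CI: 0.070 ± 0.023346 → (0.0467, 0.0933).
With 98% confidence, each one-unit increase in patient age is associated with a change of between 0.0467 and 0.0933 days in hospital length of stay.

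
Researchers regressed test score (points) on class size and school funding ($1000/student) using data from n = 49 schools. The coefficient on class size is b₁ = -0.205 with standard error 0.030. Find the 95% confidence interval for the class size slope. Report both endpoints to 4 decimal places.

df = n − k − 1 = 49 − 2 − 1 = 46.
t* = t_{0.025, 46} = 2.012896.
Margin = t* × SE = 2.012896 × 0.030 = 0.060387.
CI: -0.205 ± 0.060387 → (-0.2654, -0.1446).
With 95% confidence, each one-unit increase in class size is associated with a change of between -0.2654 and -0.1446 points in test score, holding the other predictors fixed.

(-0.2654, -0.1446)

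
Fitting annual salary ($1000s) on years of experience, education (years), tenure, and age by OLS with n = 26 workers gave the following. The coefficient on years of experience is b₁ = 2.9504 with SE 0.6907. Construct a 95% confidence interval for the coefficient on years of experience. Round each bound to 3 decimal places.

df = n − k − 1 = 26 − 4 − 1 = 21.
t* = t_{0.025, 21} = 2.079614.
Margin = t* × SE = 2.079614 × 0.6907 = 1.43639.
CI: 2.9504 ± 1.43639 → (1.514, 4.387).
With 95% confidence, each one-unit increase in years of experience is associated with a change of between 1.514 and 4.387 $1000s in annual salary, holding the other predictors fixed.

(1.514, 4.387)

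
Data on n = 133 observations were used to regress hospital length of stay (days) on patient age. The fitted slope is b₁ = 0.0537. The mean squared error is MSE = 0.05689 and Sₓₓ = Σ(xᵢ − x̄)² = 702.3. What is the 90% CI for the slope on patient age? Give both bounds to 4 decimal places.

SE(b₁) = √(MSE/Sₓₓ) = √(0.05689/702.3) = 0.00900029.
df = n − 2 = 131.
t* = t_{0.05, 131} = 1.656569.
Margin = t* × SE = 1.656569 × 0.00900029 = 0.014910.
CI: 0.0537 ± 0.014910 → (0.0388, 0.0686).
With 90% confidence, each one-unit increase in patient age is associated with a change of between 0.0388 and 0.0686 days in hospital length of stay.

(0.0388, 0.0686)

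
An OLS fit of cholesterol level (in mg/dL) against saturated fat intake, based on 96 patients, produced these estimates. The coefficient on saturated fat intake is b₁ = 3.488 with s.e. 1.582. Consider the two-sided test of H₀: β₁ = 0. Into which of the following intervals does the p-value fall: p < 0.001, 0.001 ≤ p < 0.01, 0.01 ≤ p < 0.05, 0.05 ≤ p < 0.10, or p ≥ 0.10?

t = 3.488 / 1.582 = 2.205.
df = n − 2 = 96 − 2 = 94.
Two-sided p = 2·P(T_{94} > |t|) ≈ 0.0299.
So 0.01 ≤ p < 0.05.

0.01 ≤ p < 0.05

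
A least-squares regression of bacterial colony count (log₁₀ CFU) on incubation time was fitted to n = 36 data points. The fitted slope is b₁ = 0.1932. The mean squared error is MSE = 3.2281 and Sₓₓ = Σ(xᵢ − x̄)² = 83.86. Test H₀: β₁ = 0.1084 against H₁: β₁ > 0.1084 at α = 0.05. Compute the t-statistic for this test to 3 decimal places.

SE(b₁) = √(MSE/Sₓₓ) = √(3.2281/83.86) = 0.196199.
t = (0.1932 − 0.1084) / 0.196199 = 0.432.
df = n − 2 = 34.
One-sided p ≈ 0.3342, which is ≥ 0.05, so fail to reject H₀.
The data do not give significant evidence that the true slope on incubation time exceeds 0.1084 log₁₀ CFU per unit.

t = 0.432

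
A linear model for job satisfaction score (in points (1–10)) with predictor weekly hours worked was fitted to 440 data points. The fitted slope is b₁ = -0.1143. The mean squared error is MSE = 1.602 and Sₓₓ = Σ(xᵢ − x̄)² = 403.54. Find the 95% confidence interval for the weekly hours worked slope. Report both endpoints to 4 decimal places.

SE(b₁) = √(MSE/Sₓₓ) = √(1.602/403.54) = 0.0630069.
df = n − 2 = 438.
t* = t_{0.025, 438} = 1.965395.
Margin = t* × SE = 1.965395 × 0.0630069 = 0.123833.
CI: -0.1143 ± 0.123833 → (-0.2381, 0.0095).
With 95% confidence, each one-unit increase in weekly hours worked is associated with a change of between -0.2381 and 0.0095 points (1–10) in job satisfaction score.

(-0.2381, 0.0095)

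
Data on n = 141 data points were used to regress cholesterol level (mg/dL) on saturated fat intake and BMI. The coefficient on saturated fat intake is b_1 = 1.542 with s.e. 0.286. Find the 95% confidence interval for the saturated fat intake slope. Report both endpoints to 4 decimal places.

df = n − k − 1 = 141 − 2 − 1 = 138.
t* = t_{0.025, 138} = 1.977304.
Margin = t* × SE = 1.977304 × 0.286 = 0.565509.
CI: 1.542 ± 0.565509 → (0.9765, 2.1075).
With 95% confidence, each one-unit increase in saturated fat intake is associated with a change of between 0.9765 and 2.1075 mg/dL in cholesterol level, holding the other predictors fixed.

(0.9765, 2.1075)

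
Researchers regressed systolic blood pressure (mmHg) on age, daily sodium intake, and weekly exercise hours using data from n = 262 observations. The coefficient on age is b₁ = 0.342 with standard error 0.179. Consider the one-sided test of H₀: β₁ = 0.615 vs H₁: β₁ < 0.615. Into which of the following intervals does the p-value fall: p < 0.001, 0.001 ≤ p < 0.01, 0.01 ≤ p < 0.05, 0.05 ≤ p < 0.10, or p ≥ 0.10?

0.05 ≤ p < 0.10

t = (0.342 − 0.615) / 0.179 = -1.525.
df = n − k − 1 = 262 − 3 − 1 = 258.
One-sided p = P(T_{258} < t) ≈ 0.0642.
So 0.05 ≤ p < 0.10.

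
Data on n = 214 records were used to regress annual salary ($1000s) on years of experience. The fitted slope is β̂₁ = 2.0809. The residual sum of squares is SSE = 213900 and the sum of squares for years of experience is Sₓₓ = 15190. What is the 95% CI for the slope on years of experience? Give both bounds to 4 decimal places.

(1.5729, 2.5889)

MSE = SSE/(n − 2) = 213900/212 = 1008.96.
SE(β̂₁) = √(MSE/Sₓₓ) = √(1008.96/15190) = 0.257726.
df = n − 2 = 212.
t* = t_{0.025, 212} = 1.971217.
Margin = t* × SE = 1.971217 × 0.257726 = 0.508034.
CI: 2.0809 ± 0.508034 → (1.5729, 2.5889).
With 95% confidence, each one-unit increase in years of experience is associated with a change of between 1.5729 and 2.5889 $1000s in annual salary.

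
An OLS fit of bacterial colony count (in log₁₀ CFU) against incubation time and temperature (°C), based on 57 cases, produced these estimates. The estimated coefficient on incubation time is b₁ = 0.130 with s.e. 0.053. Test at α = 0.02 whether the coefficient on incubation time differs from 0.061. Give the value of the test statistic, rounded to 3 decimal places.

t = 1.302

H₀: β₁ = 0.061 vs H₁: β₁ ≠ 0.061.
t = (b₁ − β₁⁰)/SE = (0.130 − 0.061) / 0.053 = 1.302.
df = n − k − 1 = 57 − 2 − 1 = 54.
Two-sided p ≈ 0.1985, which is ≥ 0.02, so fail to reject H₀.
The data are consistent with a true slope of 0.061 log₁₀ CFU per unit of incubation time, holding the other predictors fixed.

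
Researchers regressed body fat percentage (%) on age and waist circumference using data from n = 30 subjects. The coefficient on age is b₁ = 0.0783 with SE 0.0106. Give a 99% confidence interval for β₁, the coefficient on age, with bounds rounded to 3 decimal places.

(0.049, 0.108)

df = n − k − 1 = 30 − 2 − 1 = 27.
t* = t_{0.005, 27} = 2.770683.
Margin = t* × SE = 2.770683 × 0.0106 = 0.02937.
CI: 0.0783 ± 0.02937 → (0.049, 0.108).
With 99% confidence, each one-unit increase in age is associated with a change of between 0.049 and 0.108 % in body fat percentage, holding the other predictors fixed.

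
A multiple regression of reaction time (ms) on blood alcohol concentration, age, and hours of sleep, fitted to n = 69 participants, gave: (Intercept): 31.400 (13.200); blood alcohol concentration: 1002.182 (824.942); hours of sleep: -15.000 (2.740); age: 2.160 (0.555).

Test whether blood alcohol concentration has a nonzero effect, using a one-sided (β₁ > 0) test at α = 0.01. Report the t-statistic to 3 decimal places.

Read off: b = 1002.182, SE = 824.942 for blood alcohol concentration.
H₀: β₁ = 0 vs H₁: β₁ > 0.
t = 1002.182 / 824.942 = 1.215.
df = n − k − 1 = 69 − 3 − 1 = 65.
One-sided p ≈ 0.1144, which is ≥ 0.01, so fail to reject H₀.
The data do not give significant evidence that the true slope on blood alcohol concentration is positive, holding the other predictors fixed.

t = 1.215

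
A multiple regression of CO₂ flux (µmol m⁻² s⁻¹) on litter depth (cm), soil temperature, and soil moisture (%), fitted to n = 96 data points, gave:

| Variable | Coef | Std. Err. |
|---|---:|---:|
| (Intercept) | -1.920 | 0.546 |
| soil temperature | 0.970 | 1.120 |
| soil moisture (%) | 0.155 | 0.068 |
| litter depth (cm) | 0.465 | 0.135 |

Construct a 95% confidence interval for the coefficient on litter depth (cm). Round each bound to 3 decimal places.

Read off: b = 0.465, SE = 0.135 for litter depth (cm).
df = n − k − 1 = 96 − 3 − 1 = 92.
t* = t_{0.025, 92} = 1.986086.
Margin = t* × SE = 1.986086 × 0.135 = 0.26812.
CI: 0.465 ± 0.26812 → (0.197, 0.733).

(0.197, 0.733)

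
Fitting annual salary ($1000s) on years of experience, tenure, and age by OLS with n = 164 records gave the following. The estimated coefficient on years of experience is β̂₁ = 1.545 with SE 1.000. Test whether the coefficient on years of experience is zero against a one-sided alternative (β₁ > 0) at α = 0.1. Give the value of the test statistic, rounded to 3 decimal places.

H₀: β₁ = 0 vs H₁: β₁ > 0.
t = (β̂₁ − β₁⁰)/SE = 1.545 / 1.000 = 1.545.
df = n − k − 1 = 164 − 3 − 1 = 160.
One-sided p ≈ 0.0622, which is < 0.1, so reject H₀.
There is evidence that the true slope on years of experience is positive, holding the other predictors fixed.

t = 1.545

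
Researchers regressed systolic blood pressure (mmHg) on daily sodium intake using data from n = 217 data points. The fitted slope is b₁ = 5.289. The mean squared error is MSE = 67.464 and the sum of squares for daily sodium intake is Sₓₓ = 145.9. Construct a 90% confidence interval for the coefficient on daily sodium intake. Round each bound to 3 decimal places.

SE(b₁) = √(MSE/Sₓₓ) = √(67.464/145.9) = 0.679999.
df = n − 2 = 215.
t* = t_{0.05, 215} = 1.651972.
Margin = t* × SE = 1.651972 × 0.679999 = 1.12334.
CI: 5.289 ± 1.12334 → (4.166, 6.412).
With 90% confidence, each one-unit increase in daily sodium intake is associated with a change of between 4.166 and 6.412 mmHg in systolic blood pressure.

(4.166, 6.412)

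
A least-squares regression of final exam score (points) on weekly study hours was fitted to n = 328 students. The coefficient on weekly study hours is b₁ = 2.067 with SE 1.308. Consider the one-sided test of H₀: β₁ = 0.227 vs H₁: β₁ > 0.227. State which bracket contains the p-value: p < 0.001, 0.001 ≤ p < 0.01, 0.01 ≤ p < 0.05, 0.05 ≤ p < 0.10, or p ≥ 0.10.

0.05 ≤ p < 0.10

t = (2.067 − 0.227) / 1.308 = 1.407.
df = n − 2 = 328 − 2 = 326.
One-sided p = P(T_{326} > t) ≈ 0.0802.
So 0.05 ≤ p < 0.10.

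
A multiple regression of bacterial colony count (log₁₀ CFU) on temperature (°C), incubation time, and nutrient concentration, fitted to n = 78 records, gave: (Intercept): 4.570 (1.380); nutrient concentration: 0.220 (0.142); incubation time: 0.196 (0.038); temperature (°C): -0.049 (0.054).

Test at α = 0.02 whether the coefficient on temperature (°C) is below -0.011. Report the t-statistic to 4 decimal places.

t = -0.7037

Read off: b = -0.049, SE = 0.054 for temperature (°C).
H₀: β₁ = -0.011 vs H₁: β₁ < -0.011.
t = (-0.049 − (-0.011)) / 0.054 = -0.7037.
df = n − k − 1 = 78 − 3 − 1 = 74.
One-sided p ≈ 0.2419, which is ≥ 0.02, so fail to reject H₀.
The data do not give significant evidence that the true slope on temperature (°C) is below -0.011 log₁₀ CFU per unit, holding the other predictors fixed.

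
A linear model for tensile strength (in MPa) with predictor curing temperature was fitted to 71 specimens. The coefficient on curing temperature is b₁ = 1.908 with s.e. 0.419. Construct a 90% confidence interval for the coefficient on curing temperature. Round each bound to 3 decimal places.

(1.209, 2.607)

df = n − 2 = 71 − 2 = 69.
t* = t_{0.05, 69} = 1.667239.
Margin = t* × SE = 1.667239 × 0.419 = 0.69857.
CI: 1.908 ± 0.69857 → (1.209, 2.607).
With 90% confidence, each one-unit increase in curing temperature is associated with a change of between 1.209 and 2.607 MPa in tensile strength.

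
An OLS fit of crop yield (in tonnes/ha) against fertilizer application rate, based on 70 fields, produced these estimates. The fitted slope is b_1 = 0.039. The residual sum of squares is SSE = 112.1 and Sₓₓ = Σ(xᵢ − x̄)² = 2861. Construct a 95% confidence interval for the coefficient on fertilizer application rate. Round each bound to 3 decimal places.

(-0.009, 0.087)

MSE = SSE/(n − 2) = 112.1/68 = 1.64853.
SE(b_1) = √(MSE/Sₓₓ) = √(1.64853/2861) = 0.0240043.
df = n − 2 = 68.
t* = t_{0.025, 68} = 1.995469.
Margin = t* × SE = 1.995469 × 0.0240043 = 0.04790.
CI: 0.039 ± 0.04790 → (-0.009, 0.087).
With 95% confidence, each one-unit increase in fertilizer application rate is associated with a change of between -0.009 and 0.087 tonnes/ha in crop yield.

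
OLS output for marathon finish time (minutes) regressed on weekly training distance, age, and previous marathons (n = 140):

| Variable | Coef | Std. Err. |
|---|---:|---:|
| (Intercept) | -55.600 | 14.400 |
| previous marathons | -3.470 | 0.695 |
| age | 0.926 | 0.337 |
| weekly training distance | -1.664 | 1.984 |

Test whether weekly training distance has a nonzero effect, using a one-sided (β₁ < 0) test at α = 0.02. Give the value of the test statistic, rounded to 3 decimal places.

t = -0.839

Read off: b = -1.664, SE = 1.984 for weekly training distance.
H₀: β₁ = 0 vs H₁: β₁ < 0.
t = -1.664 / 1.984 = -0.839.
df = n − k − 1 = 140 − 3 − 1 = 136.
One-sided p ≈ 0.2016, which is ≥ 0.02, so fail to reject H₀.
The data do not give significant evidence that the true slope on weekly training distance is negative, holding the other predictors fixed.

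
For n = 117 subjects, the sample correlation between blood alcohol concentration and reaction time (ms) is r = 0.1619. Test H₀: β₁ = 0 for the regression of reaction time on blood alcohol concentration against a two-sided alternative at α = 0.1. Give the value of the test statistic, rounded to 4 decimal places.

t = 1.7594

t = r·√(n − 2)/√(1 − r²) = 0.1619·√115/√0.973788 = 1.7594.
df = n − 2 = 115.
Two-sided p ≈ 0.0812, which is < 0.1, so reject H₀.
There is evidence of a linear association between blood alcohol concentration and reaction time.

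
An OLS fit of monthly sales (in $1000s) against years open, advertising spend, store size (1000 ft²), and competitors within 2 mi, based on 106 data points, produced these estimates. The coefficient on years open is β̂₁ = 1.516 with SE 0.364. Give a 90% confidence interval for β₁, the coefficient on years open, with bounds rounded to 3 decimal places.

(0.912, 2.120)

df = n − k − 1 = 106 − 4 − 1 = 101.
t* = t_{0.05, 101} = 1.660081.
Margin = t* × SE = 1.660081 × 0.364 = 0.60427.
CI: 1.516 ± 0.60427 → (0.912, 2.120).
With 90% confidence, each one-unit increase in years open is associated with a change of between 0.912 and 2.120 $1000s in monthly sales, holding the other predictors fixed.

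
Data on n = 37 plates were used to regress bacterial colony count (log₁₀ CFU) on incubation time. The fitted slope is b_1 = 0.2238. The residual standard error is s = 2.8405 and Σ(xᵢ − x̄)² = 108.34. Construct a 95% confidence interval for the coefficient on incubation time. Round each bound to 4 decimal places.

SE(b_1) = s/√Sₓₓ = 2.8405/√108.34 = 0.272898.
df = n − 2 = 35.
t* = t_{0.025, 35} = 2.030108.
Margin = t* × SE = 2.030108 × 0.272898 = 0.554012.
CI: 0.2238 ± 0.554012 → (-0.3302, 0.7778).
With 95% confidence, each one-unit increase in incubation time is associated with a change of between -0.3302 and 0.7778 log₁₀ CFU in bacterial colony count.

(-0.3302, 0.7778)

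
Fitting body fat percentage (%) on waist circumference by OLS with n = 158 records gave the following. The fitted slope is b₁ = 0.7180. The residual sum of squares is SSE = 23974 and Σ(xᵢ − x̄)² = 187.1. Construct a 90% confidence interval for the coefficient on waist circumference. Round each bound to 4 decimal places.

MSE = SSE/(n − 2) = 23974/156 = 153.679.
SE(b₁) = √(MSE/Sₓₓ) = √(153.679/187.1) = 0.906298.
df = n − 2 = 156.
t* = t_{0.05, 156} = 1.65468.
Margin = t* × SE = 1.65468 × 0.906298 = 1.499633.
CI: 0.7180 ± 1.499633 → (-0.7816, 2.2176).
With 90% confidence, each one-unit increase in waist circumference is associated with a change of between -0.7816 and 2.2176 % in body fat percentage.

(-0.7816, 2.2176)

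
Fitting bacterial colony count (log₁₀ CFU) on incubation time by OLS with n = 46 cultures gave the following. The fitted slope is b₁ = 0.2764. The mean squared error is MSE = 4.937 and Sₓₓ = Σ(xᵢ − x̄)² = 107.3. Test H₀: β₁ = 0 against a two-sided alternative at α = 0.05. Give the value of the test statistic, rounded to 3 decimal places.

SE(b₁) = √(MSE/Sₓₓ) = √(4.937/107.3) = 0.214502.
t = 0.2764 / 0.214502 = 1.289.
df = n − 2 = 44.
Two-sided p ≈ 0.2043, which is ≥ 0.05, so fail to reject H₀.
The data do not give significant evidence of an association between incubation time and bacterial colony count.

t = 1.289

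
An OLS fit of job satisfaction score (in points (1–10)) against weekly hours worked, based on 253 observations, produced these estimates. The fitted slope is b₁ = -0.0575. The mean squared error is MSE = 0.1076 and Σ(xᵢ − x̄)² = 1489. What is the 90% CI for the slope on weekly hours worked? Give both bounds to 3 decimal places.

SE(b₁) = √(MSE/Sₓₓ) = √(0.1076/1489) = 0.00850078.
df = n − 2 = 251.
t* = t_{0.05, 251} = 1.650947.
Margin = t* × SE = 1.650947 × 0.00850078 = 0.01403.
CI: -0.0575 ± 0.01403 → (-0.072, -0.043).
With 90% confidence, each one-unit increase in weekly hours worked is associated with a change of between -0.072 and -0.043 points (1–10) in job satisfaction score.

(-0.072, -0.043)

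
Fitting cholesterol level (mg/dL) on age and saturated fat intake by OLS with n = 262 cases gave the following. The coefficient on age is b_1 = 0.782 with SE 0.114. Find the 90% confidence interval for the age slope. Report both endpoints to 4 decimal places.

(0.5938, 0.9702)

df = n − k − 1 = 262 − 2 − 1 = 259.
t* = t_{0.05, 259} = 1.650758.
Margin = t* × SE = 1.650758 × 0.114 = 0.188186.
CI: 0.782 ± 0.188186 → (0.5938, 0.9702).
With 90% confidence, each one-unit increase in age is associated with a change of between 0.5938 and 0.9702 mg/dL in cholesterol level, holding the other predictors fixed.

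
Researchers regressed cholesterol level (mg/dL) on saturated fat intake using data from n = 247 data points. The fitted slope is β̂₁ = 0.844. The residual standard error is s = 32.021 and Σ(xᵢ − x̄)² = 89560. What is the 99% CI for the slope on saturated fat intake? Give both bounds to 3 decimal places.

(0.566, 1.122)

SE(β̂₁) = s/√Sₓₓ = 32.021/√89560 = 0.106999.
df = n − 2 = 245.
t* = t_{0.005, 245} = 2.596045.
Margin = t* × SE = 2.596045 × 0.106999 = 0.27777.
CI: 0.844 ± 0.27777 → (0.566, 1.122).
With 99% confidence, each one-unit increase in saturated fat intake is associated with a change of between 0.566 and 1.122 mg/dL in cholesterol level.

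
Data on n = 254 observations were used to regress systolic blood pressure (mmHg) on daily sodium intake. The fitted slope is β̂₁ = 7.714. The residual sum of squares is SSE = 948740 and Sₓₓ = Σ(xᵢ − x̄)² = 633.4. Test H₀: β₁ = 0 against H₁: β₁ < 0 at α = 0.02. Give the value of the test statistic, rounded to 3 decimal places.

MSE = SSE/(n − 2) = 948740/252 = 3764.84.
SE(β̂₁) = √(MSE/Sₓₓ) = √(3764.84/633.4) = 2.438.
t = 7.714 / 2.438 = 3.164.
df = n − 2 = 252.
One-sided p ≈ 0.9991, which is ≥ 0.02, so fail to reject H₀.
The data do not give significant evidence that the true slope on daily sodium intake is negative.

t = 3.164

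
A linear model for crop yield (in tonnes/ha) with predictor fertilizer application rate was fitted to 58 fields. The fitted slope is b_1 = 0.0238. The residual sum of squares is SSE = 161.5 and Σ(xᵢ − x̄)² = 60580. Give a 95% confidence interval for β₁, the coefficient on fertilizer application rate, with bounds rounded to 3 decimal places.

(0.010, 0.038)

MSE = SSE/(n − 2) = 161.5/56 = 2.88393.
SE(b_1) = √(MSE/Sₓₓ) = √(2.88393/60580) = 0.00689966.
df = n − 2 = 56.
t* = t_{0.025, 56} = 2.003241.
Margin = t* × SE = 2.003241 × 0.00689966 = 0.01382.
CI: 0.0238 ± 0.01382 → (0.010, 0.038).
With 95% confidence, each one-unit increase in fertilizer application rate is associated with a change of between 0.010 and 0.038 tonnes/ha in crop yield.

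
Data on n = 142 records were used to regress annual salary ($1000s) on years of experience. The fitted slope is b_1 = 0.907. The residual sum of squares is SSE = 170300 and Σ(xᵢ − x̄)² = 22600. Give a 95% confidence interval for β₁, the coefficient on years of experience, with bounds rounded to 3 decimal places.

MSE = SSE/(n − 2) = 170300/140 = 1216.43.
SE(b_1) = √(MSE/Sₓₓ) = √(1216.43/22600) = 0.232001.
df = n − 2 = 140.
t* = t_{0.025, 140} = 1.977054.
Margin = t* × SE = 1.977054 × 0.232001 = 0.45868.
CI: 0.907 ± 0.45868 → (0.448, 1.366).
With 95% confidence, each one-unit increase in years of experience is associated with a change of between 0.448 and 1.366 $1000s in annual salary.

(0.448, 1.366)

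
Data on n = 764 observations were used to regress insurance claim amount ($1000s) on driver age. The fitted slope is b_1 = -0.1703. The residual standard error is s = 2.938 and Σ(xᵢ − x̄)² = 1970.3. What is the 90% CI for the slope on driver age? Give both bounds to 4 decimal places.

(-0.2793, -0.0613)

SE(b_1) = s/√Sₓₓ = 2.938/√1970.3 = 0.066189.
df = n − 2 = 762.
t* = t_{0.05, 762} = 1.646856.
Margin = t* × SE = 1.646856 × 0.066189 = 0.109004.
CI: -0.1703 ± 0.109004 → (-0.2793, -0.0613).
With 90% confidence, each one-unit increase in driver age is associated with a change of between -0.2793 and -0.0613 $1000s in insurance claim amount.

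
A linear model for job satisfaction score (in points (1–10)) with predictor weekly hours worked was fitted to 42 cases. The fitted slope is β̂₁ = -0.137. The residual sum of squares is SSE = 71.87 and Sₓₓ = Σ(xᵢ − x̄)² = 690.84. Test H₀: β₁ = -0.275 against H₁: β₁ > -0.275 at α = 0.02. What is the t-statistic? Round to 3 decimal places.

t = 2.706

MSE = SSE/(n − 2) = 71.87/40 = 1.79675.
SE(β̂₁) = √(MSE/Sₓₓ) = √(1.79675/690.84) = 0.0509982.
t = (-0.137 − (-0.275)) / 0.0509982 = 2.706.
df = n − 2 = 40.
One-sided p ≈ 0.0050, which is < 0.02, so reject H₀.
There is evidence that the true slope on weekly hours worked exceeds -0.275 points (1–10) per unit.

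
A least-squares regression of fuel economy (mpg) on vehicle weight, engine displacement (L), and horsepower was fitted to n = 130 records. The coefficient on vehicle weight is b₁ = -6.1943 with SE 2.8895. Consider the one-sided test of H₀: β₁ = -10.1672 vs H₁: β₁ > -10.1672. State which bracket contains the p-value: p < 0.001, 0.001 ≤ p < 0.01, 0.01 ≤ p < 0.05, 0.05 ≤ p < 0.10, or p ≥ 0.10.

0.05 ≤ p < 0.10

t = (-6.1943 − (-10.1672)) / 2.8895 = 1.375.
df = n − k − 1 = 130 − 3 − 1 = 126.
One-sided p = P(T_{126} > t) ≈ 0.0858.
So 0.05 ≤ p < 0.10.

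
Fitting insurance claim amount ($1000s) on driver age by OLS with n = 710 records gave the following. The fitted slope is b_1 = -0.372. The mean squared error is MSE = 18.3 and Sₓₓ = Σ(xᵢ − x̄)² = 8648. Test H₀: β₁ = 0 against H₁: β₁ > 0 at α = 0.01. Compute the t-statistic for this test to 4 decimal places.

SE(b_1) = √(MSE/Sₓₓ) = √(18.3/8648) = 0.046001.
t = -0.372 / 0.046001 = -8.0868.
df = n − 2 = 708.
One-sided p ≈ 1.0000, which is ≥ 0.01, so fail to reject H₀.
The data do not give significant evidence that the true slope on driver age is positive.

t = -8.0868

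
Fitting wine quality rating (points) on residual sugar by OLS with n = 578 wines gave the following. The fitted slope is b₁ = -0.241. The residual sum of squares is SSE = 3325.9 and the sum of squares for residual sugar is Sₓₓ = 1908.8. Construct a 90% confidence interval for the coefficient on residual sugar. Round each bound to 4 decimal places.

(-0.3316, -0.1504)

MSE = SSE/(n − 2) = 3325.9/576 = 5.77413.
SE(b₁) = √(MSE/Sₓₓ) = √(5.77413/1908.8) = 0.0550001.
df = n − 2 = 576.
t* = t_{0.05, 576} = 1.647503.
Margin = t* × SE = 1.647503 × 0.0550001 = 0.090613.
CI: -0.241 ± 0.090613 → (-0.3316, -0.1504).
With 90% confidence, each one-unit increase in residual sugar is associated with a change of between -0.3316 and -0.1504 points in wine quality rating.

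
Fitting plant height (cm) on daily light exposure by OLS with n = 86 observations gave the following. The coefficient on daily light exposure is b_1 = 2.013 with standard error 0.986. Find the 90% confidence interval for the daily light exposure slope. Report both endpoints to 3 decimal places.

df = n − 2 = 86 − 2 = 84.
t* = t_{0.05, 84} = 1.663197.
Margin = t* × SE = 1.663197 × 0.986 = 1.63991.
CI: 2.013 ± 1.63991 → (0.373, 3.653).
With 90% confidence, each one-unit increase in daily light exposure is associated with a change of between 0.373 and 3.653 cm in plant height.

(0.373, 3.653)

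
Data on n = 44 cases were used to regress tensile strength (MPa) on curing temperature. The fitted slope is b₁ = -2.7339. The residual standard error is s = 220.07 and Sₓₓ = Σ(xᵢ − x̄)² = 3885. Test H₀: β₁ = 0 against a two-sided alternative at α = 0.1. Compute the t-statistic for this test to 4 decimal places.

t = -0.7743

SE(b₁) = s/√Sₓₓ = 220.07/√3885 = 3.53074.
t = -2.7339 / 3.53074 = -0.7743.
df = n − 2 = 42.
Two-sided p ≈ 0.4431, which is ≥ 0.1, so fail to reject H₀.
The data do not give significant evidence of an association between curing temperature and tensile strength.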